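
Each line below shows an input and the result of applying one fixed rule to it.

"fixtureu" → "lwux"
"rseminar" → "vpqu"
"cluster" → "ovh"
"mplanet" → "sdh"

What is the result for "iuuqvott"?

In each case the input is transformed by: shift every letter 3 places forward in the alphabet (wrapping around), then keep every other character starting from the second (positions 2nd, 4th, 6th, ...).
"iuuqvott" → "lxxtyrww" → "xtrw".

xtrw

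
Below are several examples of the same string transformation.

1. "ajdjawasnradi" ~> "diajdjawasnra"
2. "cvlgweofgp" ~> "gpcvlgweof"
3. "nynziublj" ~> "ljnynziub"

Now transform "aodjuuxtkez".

ezaodjuuxtk

Looking at the pairs, the operation is to move the last 2 characters to the front (rotate right by 2).
So "aodjuuxtkez" becomes "ezaodjuuxtk".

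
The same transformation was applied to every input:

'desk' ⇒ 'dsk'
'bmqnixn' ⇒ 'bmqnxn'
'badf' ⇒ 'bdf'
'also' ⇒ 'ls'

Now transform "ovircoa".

In each case the input is transformed by: remove every vowel.
On "ovircoa" that produces "vrc".

vrc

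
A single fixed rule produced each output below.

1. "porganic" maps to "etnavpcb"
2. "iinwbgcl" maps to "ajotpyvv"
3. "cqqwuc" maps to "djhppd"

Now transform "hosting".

fgvatub

In each case the input is transformed by: move the first 2 characters to the end (rotate left by 2), then shift every letter 13 places forward in the alphabet (wrapping around) — i.e. ROT13.
For "hosting", step one produces "stingho"; step two turns that into "fgvatub".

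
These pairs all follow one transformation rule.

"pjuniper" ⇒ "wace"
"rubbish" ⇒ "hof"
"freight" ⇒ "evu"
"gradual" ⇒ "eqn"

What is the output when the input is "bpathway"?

cgjl

Rule — shift every letter 13 places forward in the alphabet (wrapping around) — i.e. ROT13, then keep every other character starting from the second (positions 2nd, 4th, 6th, ...).
"bpathway" → "ocngujnl" → "cgjl".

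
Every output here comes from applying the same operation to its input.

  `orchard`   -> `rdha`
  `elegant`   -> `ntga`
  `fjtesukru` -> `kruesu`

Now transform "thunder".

ernd

Each output is the input with this applied: delete the first 3 characters, then swap the front and back halves of the string.
Starting from "thunder": after the first operation, "nder"; after the second, "ernd".
(Check on "elegant": → "gant" → "ntga" ✓)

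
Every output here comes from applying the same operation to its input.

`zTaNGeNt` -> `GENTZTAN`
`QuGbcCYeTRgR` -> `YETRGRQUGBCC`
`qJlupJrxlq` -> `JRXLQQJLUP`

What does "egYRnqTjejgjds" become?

JEJGJDSEGYRNQT

The transformation: swap the front and back halves of the string, then convert every letter to uppercase.
Working it through for "egYRnqTjejgjds": intermediate "jejgjdsegYRnqT", final "JEJGJDSEGYRNQT".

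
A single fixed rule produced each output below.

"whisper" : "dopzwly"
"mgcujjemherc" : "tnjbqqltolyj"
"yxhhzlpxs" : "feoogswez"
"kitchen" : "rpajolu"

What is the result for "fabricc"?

mhiypjj

Rule — shift every letter 7 places forward in the alphabet (wrapping around).
Applying that to "fabricc" gives "mhiypjj".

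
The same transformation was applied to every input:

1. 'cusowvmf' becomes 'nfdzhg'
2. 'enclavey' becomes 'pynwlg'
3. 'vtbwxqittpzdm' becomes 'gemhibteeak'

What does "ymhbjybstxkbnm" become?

jxsmujmdeivm

The rule is to shift every letter 11 places forward in the alphabet (wrapping around), then delete the last 2 characters.
For "ymhbjybstxkbnm" the result is "jxsmujmdeivm".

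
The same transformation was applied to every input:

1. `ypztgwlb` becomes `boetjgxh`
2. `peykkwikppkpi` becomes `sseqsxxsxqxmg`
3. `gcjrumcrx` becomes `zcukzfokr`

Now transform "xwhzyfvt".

Each output is the input with this applied: move the first 3 characters to the end (rotate left by 3), then shift every letter 8 places forward in the alphabet (wrapping around).
Starting from "xwhzyfvt": after the first operation, "zyfvtxwh"; after the second, "hgndbfep".

hgndbfep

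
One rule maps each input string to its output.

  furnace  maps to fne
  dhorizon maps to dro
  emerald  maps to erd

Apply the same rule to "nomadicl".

Each output is the input with this applied: keep one character in every 3, starting at position 1 (positions 1st, 4th, 7th, ...).
For "nomadicl" the result is "nac".

nac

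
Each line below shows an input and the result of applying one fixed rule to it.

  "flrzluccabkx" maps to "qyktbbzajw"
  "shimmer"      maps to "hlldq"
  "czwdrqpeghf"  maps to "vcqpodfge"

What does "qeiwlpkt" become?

hvkojs

The pattern: delete the first 2 characters, then shift every letter 1 place backward in the alphabet (wrapping around).
"qeiwlpkt" → "iwlpkt" → "hvkojs".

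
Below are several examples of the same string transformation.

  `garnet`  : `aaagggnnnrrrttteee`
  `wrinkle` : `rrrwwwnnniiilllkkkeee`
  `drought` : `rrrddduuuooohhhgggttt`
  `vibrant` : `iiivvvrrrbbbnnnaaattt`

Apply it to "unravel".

The rule is to swap each adjacent pair of characters (1↔2, 3↔4, ...), then repeat every character 3 times.
Starting from "unravel": after the first operation, "nuarevl"; after the second, "nnnuuuaaarrreeevvvlll".

nnnuuuaaarrreeevvvlll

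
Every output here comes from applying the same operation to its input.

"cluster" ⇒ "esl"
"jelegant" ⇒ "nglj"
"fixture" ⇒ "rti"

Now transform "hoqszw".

What's happening: reverse the string, then keep every other character starting from the second (positions 2nd, 4th, 6th, ...).
Applying both steps to "hoqszw": "wzsqoh", then "zqh".

zqh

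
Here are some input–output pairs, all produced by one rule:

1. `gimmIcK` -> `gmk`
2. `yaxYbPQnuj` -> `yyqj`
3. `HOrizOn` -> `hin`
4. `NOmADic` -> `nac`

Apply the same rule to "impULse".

iue

Each output is the input with this applied: keep one character in every 3, starting at position 1 (positions 1st, 4th, 7th, ...), then convert every letter to lowercase.
For "impULse", step one produces "iUe"; step two turns that into "iue".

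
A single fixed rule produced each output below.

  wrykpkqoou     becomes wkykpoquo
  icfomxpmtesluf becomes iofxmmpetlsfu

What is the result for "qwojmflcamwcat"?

What's happening: swap each adjacent pair of characters (1↔2, 3↔4, ...), then delete the first character.
Starting from "qwojmflcamwcat": after the first operation, "wqjofmclmacwta"; after the second, "qjofmclmacwta".
(Check on "icfomxpmtesluf": → "ciofxmmpetlsfu" → "iofxmmpetlsfu" ✓)

qjofmclmacwta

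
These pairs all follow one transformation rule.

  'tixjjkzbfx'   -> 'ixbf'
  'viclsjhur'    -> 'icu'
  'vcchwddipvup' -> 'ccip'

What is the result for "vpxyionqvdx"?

The rule is to swap each adjacent pair of characters (1↔2, 3↔4, ...), then keep one character in every 3, starting at position 1 (positions 1st, 4th, 7th, ...).
Working it through for "vpxyionqvdx": intermediate "pvyxoiqndvx", final "pxqv".

pxqv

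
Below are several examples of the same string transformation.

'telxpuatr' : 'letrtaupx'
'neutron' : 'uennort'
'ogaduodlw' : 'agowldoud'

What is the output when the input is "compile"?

The pattern: reverse the string, then move the last 3 characters to the front (rotate right by 3).
For "compile", step one produces "elipmoc"; step two turns that into "mocelip".
(Check on "telxpuatr": → "rtaupxlet" → "letrtaupx" ✓)

mocelip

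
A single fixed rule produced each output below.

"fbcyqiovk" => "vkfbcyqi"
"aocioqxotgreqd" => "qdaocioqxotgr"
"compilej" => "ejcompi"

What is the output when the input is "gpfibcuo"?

Looking at the pairs, the operation is to move the last 2 characters to the front (rotate right by 2), then delete the last character.
Applying both steps to "gpfibcuo": "uogpfibc", then "uogpfib".
(Check on "fbcyqiovk": → "vkfbcyqio" → "vkfbcyqi" ✓)

uogpfib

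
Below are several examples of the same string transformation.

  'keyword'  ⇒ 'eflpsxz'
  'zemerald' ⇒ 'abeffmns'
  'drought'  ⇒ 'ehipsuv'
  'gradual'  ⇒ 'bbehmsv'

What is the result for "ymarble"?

bcfmnsz

Each output is the input with this applied: shift every letter 1 place forward in the alphabet (wrapping around), then sort the characters into alphabetical order.
"ymarble" → "bcfmnsz".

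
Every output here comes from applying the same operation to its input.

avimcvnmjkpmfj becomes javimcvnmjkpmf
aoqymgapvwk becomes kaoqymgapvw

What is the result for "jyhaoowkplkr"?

What's happening: move the last character to the front.
So "jyhaoowkplkr" becomes "rjyhaoowkplk".

rjyhaoowkplk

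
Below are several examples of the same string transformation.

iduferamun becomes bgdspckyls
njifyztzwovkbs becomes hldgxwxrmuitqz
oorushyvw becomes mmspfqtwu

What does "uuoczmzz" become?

The transformation: swap each adjacent pair of characters (1↔2, 3↔4, ...), then shift every letter 2 places backward in the alphabet (wrapping around).
Starting from "uuoczmzz": after the first operation, "uucomzzz"; after the second, "ssamkxxx".
(Check on "iduferamun": → "difuremanu" → "bgdspckyls" ✓)

ssamkxxx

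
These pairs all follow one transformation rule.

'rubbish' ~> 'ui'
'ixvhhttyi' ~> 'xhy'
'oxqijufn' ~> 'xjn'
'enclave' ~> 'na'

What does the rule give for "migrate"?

Rule — keep one character in every 3, starting at position 2 (positions 2nd, 5th, 8th, ...).
"migrate" → "ia".

ia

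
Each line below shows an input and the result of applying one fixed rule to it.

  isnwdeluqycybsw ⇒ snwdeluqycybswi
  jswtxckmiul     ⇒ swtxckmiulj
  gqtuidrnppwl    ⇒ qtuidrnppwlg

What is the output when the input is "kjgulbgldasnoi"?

jgulbgldasnoik

What's happening: move the first character to the end.
So "kjgulbgldasnoi" becomes "jgulbgldasnoik".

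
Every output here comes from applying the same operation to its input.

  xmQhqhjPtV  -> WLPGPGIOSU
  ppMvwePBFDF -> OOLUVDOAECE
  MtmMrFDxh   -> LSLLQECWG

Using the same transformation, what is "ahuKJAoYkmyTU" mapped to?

ZGTJIZNXJLXST

The rule is to shift every letter 1 place backward in the alphabet (wrapping around), then convert every letter to uppercase.
For "ahuKJAoYkmyTU" the result is "ZGTJIZNXJLXST".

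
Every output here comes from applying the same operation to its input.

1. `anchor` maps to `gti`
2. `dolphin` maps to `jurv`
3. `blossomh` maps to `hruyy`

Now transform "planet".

vrg

The rule is to delete the last 3 characters, then shift every letter 6 places forward in the alphabet (wrapping around).
For "planet" the result is "vrg".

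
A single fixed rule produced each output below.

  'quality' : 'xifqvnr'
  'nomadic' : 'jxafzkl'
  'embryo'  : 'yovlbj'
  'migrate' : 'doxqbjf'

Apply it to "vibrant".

Looking at the pairs, the operation is to move the first 2 characters to the end (rotate left by 2), then shift every letter 3 places backward in the alphabet (wrapping around).
On "vibrant": the first step gives "brantvi", and the second then gives "yoxkqsf".
(Check on "embryo": → "bryoem" → "yovlbj" ✓)

yoxkqsf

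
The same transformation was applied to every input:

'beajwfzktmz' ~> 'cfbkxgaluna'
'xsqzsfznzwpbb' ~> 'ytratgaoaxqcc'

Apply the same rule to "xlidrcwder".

ymjesdxefs

The pattern: shift every letter 1 place forward in the alphabet (wrapping around).
Applying that to "xlidrcwder" gives "ymjesdxefs".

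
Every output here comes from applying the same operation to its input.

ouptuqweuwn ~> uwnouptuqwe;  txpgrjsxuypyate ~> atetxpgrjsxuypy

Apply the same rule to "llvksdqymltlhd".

lhdllvksdqymlt

The rule is to move the last 3 characters to the front (rotate right by 3).
"llvksdqymltlhd" → "lhdllvksdqymlt".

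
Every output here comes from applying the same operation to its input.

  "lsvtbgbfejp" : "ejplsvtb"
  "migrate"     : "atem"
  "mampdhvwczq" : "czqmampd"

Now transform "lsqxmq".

What's happening: move the last 3 characters to the front (rotate right by 3), then delete the last 3 characters.
Doing the same to "lsqxmq": "xmq".

xmq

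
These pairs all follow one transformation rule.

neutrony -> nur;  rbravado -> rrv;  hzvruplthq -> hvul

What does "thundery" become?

Looking at the pairs, the operation is to delete the last 2 characters, then keep every other character starting from the first (positions 1st, 3rd, 5th, ...).
Starting from "thundery": after the first operation, "thunde"; after the second, "tud".

tud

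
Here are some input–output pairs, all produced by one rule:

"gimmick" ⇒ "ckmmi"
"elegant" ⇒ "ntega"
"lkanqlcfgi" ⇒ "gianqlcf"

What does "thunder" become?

What's happening: delete the first 2 characters, then move the last 2 characters to the front (rotate right by 2).
Applying both steps to "thunder": "under", then "erund".

erund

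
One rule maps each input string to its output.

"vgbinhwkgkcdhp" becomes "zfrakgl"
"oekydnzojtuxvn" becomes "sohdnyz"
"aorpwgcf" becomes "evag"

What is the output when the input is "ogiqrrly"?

smvp

The rule is to shift every letter 4 places forward in the alphabet (wrapping around), then keep every other character starting from the first (positions 1st, 3rd, 5th, ...).
Applying both steps to "ogiqrrly": "skmuvvpc", then "smvp".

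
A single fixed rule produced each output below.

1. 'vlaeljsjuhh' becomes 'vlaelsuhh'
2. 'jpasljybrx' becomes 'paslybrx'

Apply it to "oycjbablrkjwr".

What's happening: remove every "j".
On "oycjbablrkjwr" that produces "oycbablrkwr".

oycbablrkwr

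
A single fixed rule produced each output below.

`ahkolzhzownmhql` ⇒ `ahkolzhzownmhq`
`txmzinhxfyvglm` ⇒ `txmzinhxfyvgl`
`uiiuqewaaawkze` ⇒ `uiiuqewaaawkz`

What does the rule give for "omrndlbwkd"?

The pattern: delete the last character.
Applying that to "omrndlbwkd" gives "omrndlbwk".

omrndlbwk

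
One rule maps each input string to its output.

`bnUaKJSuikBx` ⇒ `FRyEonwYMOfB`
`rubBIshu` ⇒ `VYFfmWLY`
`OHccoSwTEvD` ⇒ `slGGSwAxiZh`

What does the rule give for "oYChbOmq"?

ScgLFsQU

Looking at the pairs, the operation is to shift every letter 4 places forward in the alphabet (wrapping around), then flip the case of every letter.
Working it through for "oYChbOmq": intermediate "sCGlfSqu", final "ScgLFsQU".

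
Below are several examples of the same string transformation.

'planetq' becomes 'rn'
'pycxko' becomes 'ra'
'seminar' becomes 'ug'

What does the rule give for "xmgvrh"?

zo

In each case the input is transformed by: shift every letter 2 places forward in the alphabet (wrapping around), then keep only the first 2 characters.
So "xmgvrh" becomes "zo".
(Check on "planetq": → "rncpgvs" → "rn" ✓)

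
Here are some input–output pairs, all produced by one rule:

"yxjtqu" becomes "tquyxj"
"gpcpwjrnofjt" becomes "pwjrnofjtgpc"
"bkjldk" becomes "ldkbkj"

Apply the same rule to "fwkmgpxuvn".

mgpxuvnfwk

The rule is to move the first 3 characters to the end (rotate left by 3).
Applying that to "fwkmgpxuvn" gives "mgpxuvnfwk".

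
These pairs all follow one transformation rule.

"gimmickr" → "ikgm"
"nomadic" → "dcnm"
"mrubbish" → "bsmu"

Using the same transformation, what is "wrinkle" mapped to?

Rule — keep every other character starting from the first (positions 1st, 3rd, 5th, ...), then move the last 2 characters to the front (rotate right by 2).
On "wrinkle": the first step gives "wike", and the second then gives "kewi".

kewi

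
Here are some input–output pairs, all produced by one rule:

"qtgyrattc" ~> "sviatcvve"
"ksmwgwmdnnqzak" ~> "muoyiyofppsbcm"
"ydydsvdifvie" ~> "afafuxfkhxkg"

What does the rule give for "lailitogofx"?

ncknkvqiqhz

Looking at the pairs, the operation is to shift every letter 2 places forward in the alphabet (wrapping around).
Applying that to "lailitogofx" gives "ncknkvqiqhz".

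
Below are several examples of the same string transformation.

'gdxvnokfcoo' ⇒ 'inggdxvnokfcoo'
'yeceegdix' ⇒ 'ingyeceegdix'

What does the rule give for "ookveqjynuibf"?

ingookveqjynuibf

Rule — prepend "ing".
On "ookveqjynuibf" that produces "ingookveqjynuibf".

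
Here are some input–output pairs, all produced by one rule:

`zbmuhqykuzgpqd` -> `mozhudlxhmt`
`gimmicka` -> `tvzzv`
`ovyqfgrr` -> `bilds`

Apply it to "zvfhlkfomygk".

misuyxsbz

Each output is the input with this applied: shift every letter 13 places forward in the alphabet (wrapping around) — i.e. ROT13, then delete the last 3 characters.
On "zvfhlkfomygk": the first step gives "misuyxsbzltx", and the second then gives "misuyxsbz".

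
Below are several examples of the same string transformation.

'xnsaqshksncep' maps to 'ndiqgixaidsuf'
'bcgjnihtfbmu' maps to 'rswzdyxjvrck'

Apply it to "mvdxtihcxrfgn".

cltnjyxsnhvwd

The transformation: shift every letter 10 places backward in the alphabet (wrapping around).
"mvdxtihcxrfgn" → "cltnjyxsnhvwd".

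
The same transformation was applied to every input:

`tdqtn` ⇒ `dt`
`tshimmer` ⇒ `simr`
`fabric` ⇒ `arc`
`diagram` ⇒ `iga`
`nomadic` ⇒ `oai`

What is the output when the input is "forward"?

Each output is the input with this applied: keep every other character starting from the second (positions 2nd, 4th, 6th, ...).
"forward" → "owr".

owr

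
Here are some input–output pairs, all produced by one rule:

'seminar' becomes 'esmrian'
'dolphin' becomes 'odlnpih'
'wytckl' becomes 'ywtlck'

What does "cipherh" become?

icphhre

Rule — move the first character to the end, then take characters alternately from the front and the back (1st, last, 2nd, 2nd-last, ...).
On "cipherh": the first step gives "ipherhc", and the second then gives "icphhre".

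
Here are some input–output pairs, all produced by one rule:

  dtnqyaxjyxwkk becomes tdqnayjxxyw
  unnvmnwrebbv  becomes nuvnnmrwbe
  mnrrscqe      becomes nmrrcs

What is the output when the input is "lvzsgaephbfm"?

vlszagpebh

The pattern: delete the last 2 characters, then swap each adjacent pair of characters (1↔2, 3↔4, ...).
"lvzsgaephbfm" → "lvzsgaephb" → "vlszagpebh".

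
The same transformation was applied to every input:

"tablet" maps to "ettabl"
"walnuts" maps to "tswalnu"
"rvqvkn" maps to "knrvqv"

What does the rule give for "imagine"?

In each case the input is transformed by: move the last 2 characters to the front (rotate right by 2).
So "imagine" becomes "neimagi".

neimagi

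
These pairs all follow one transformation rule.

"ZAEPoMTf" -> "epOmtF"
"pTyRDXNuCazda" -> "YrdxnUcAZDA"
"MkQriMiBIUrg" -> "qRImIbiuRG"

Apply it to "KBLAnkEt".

laNKeT

The pattern: delete the first 2 characters, then flip the case of every letter.
On "KBLAnkEt": the first step gives "LAnkEt", and the second then gives "laNKeT".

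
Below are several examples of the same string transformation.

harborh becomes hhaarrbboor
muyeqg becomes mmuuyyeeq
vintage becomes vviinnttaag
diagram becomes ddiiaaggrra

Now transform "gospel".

ggoossppe

Looking at the pairs, the operation is to double every character, then delete the last 3 characters.
Starting from "gospel": after the first operation, "ggoossppeell"; after the second, "ggoossppe".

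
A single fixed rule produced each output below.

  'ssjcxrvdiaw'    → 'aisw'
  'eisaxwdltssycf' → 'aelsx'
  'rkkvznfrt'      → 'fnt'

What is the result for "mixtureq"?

equ

The transformation: sort the characters into alphabetical order, then keep one character in every 3, starting at position 1 (positions 1st, 4th, 7th, ...).
Working it through for "mixtureq": intermediate "eimqrtux", final "equ".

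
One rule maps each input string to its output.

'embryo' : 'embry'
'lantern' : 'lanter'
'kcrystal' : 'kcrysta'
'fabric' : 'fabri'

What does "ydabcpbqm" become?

The transformation: delete the last character.
Doing the same to "ydabcpbqm": "ydabcpbq".

ydabcpbq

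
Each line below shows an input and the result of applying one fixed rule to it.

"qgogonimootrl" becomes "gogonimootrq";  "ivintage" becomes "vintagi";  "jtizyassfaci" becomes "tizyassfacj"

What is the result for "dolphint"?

Rule — delete the last character, then move the first character to the end.
Starting from "dolphint": after the first operation, "dolphin"; after the second, "olphind".

olphind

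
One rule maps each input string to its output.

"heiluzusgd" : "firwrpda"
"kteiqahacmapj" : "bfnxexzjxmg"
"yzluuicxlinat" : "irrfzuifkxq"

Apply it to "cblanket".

ixkhbq

What's happening: shift every letter 3 places backward in the alphabet (wrapping around), then delete the first 2 characters.
On "cblanket": the first step gives "zyixkhbq", and the second then gives "ixkhbq".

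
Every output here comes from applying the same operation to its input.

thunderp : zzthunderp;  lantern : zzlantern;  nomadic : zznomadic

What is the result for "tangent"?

zztangent

What's happening: prepend "zz".
Doing the same to "tangent": "zztangent".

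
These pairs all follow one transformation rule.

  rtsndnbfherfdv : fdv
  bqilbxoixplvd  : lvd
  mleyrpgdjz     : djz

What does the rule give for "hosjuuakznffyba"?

yba

Rule — keep only the last 3 characters.
"hosjuuakznffyba" → "yba".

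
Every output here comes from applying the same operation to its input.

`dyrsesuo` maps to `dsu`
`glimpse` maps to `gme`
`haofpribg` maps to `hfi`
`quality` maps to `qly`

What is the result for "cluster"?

What's happening: keep one character in every 3, starting at position 1 (positions 1st, 4th, 7th, ...).
For "cluster" the result is "csr".

csr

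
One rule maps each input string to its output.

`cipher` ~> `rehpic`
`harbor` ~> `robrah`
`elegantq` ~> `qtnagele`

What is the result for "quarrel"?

lerrauq

Each output is the input with this applied: reverse the string.
"quarrel" → "lerrauq".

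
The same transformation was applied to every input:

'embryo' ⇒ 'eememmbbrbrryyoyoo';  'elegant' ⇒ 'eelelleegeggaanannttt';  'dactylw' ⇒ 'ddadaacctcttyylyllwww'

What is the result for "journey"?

jjojoouururrnneneeyyy

Rule — repeat every character 3 times, then swap each adjacent pair of characters (1↔2, 3↔4, ...).
For "journey", step one produces "jjjooouuurrrnnneeeyyy"; step two turns that into "jjojoouururrnneneeyyy".
(Check on "embryo": → "eeemmmbbbrrryyyooo" → "eememmbbrbrryyoyoo" ✓)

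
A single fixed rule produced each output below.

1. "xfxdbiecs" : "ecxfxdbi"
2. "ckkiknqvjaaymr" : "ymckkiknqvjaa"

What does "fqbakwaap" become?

aafqbakw

Each output is the input with this applied: delete the last character, then move the last 2 characters to the front (rotate right by 2).
For "fqbakwaap", step one produces "fqbakwaa"; step two turns that into "aafqbakw".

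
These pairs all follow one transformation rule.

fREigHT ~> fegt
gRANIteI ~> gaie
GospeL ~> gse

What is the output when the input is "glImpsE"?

gipe

Looking at the pairs, the operation is to keep every other character starting from the first (positions 1st, 3rd, 5th, ...), then convert every letter to lowercase.
Working it through for "glImpsE": intermediate "gIpE", final "gipe".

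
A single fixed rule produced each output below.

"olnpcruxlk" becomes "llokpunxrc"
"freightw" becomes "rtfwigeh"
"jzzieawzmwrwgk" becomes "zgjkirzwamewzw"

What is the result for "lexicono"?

Looking at the pairs, the operation is to swap each adjacent pair of characters (1↔2, 3↔4, ...), then take characters alternately from the front and the back (1st, last, 2nd, 2nd-last, ...).
Working it through for "lexicono": intermediate "elixocon", final "enloicxo".

enloicxo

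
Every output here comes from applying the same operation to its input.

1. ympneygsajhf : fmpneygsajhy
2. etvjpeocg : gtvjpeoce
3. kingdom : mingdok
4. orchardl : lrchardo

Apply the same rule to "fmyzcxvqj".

jmyzcxvqf

Looking at the pairs, the operation is to swap the first and last characters.
For "fmyzcxvqj" the result is "jmyzcxvqf".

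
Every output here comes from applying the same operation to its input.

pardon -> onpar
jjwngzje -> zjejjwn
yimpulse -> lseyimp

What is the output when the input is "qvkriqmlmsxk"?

The pattern: swap the front and back halves of the string, then delete the first character.
Working it through for "qvkriqmlmsxk": intermediate "mlmsxkqvkriq", final "lmsxkqvkriq".

lmsxkqvkriq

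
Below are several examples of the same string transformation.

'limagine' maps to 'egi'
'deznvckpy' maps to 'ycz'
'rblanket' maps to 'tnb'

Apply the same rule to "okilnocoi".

The pattern: reverse the string, then keep one character in every 3, starting at position 1 (positions 1st, 4th, 7th, ...).
Working it through for "okilnocoi": intermediate "ioconliko", final "ioi".
(Check on "deznvckpy": → "ypkcvnzed" → "ycz" ✓)

ioi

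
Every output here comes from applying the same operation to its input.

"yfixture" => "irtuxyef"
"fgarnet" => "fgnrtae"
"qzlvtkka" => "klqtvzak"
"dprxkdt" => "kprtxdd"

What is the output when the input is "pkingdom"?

ikmnopdg

In each case the input is transformed by: sort the characters into alphabetical order, then move the first 2 characters to the end (rotate left by 2).
Applying both steps to "pkingdom": "dgikmnop", then "ikmnopdg".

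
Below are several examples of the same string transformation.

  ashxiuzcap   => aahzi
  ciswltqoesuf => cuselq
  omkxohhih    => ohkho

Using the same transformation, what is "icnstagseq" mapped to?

iengt

The pattern: keep every other character starting from the first (positions 1st, 3rd, 5th, ...), then take characters alternately from the front and the back (1st, last, 2nd, 2nd-last, ...).
Starting from "icnstagseq": after the first operation, "intge"; after the second, "iengt".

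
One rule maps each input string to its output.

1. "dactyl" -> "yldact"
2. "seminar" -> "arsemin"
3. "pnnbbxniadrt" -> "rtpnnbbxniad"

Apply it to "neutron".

Looking at the pairs, the operation is to move the last 2 characters to the front (rotate right by 2).
For "neutron" the result is "onneutr".

onneutr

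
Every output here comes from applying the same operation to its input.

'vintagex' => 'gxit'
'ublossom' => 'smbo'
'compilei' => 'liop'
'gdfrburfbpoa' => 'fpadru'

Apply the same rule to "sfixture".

The rule is to keep every other character starting from the second (positions 2nd, 4th, 6th, ...), then swap the front and back halves of the string.
"sfixture" → "fxue" → "uefx".

uefx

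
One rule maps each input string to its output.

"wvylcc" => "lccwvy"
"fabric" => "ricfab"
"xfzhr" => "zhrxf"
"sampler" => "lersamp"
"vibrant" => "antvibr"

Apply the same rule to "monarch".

rchmona

Each output is the input with this applied: move the last 3 characters to the front (rotate right by 3).
For "monarch" the result is "rchmona".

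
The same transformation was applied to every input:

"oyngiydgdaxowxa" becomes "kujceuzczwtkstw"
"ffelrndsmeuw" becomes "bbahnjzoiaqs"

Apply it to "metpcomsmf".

iaplykioib

Each output is the input with this applied: shift every letter 4 places backward in the alphabet (wrapping around).
For "metpcomsmf" the result is "iaplykioib".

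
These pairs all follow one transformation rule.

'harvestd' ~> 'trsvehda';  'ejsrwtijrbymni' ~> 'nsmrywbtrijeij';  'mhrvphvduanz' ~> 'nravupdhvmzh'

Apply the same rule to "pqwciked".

ewkcipdq

Looking at the pairs, the operation is to take characters alternately from the front and the back (1st, last, 2nd, 2nd-last, ...), then move the first 3 characters to the end (rotate left by 3).
Applying both steps to "pqwciked": "pdqewkci", then "ewkcipdq".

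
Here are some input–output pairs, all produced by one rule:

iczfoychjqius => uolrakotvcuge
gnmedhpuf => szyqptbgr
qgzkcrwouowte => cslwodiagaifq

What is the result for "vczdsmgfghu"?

In each case the input is transformed by: shift every letter 12 places forward in the alphabet (wrapping around).
On "vczdsmgfghu" that produces "holpeysrstg".

holpeysrstg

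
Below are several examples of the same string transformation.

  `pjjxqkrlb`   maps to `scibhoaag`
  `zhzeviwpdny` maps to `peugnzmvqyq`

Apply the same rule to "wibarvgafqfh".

Rule — shift every letter 9 places backward in the alphabet (wrapping around), then reverse the string.
Starting from "wibarvgafqfh": after the first operation, "nzsrimxrwhwy"; after the second, "ywhwrxmirszn".

ywhwrxmirszn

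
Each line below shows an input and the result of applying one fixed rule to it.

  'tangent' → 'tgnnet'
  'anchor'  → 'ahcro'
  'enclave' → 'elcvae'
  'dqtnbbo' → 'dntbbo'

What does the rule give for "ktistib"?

ksiitb

The rule is to swap each adjacent pair of characters (1↔2, 3↔4, ...), then delete the first character.
Applying both steps to "ktistib": "tksiitb", then "ksiitb".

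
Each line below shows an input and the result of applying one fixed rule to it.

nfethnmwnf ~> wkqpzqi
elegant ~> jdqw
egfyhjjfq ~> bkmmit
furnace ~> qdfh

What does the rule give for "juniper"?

Rule — shift every letter 3 places forward in the alphabet (wrapping around), then delete the first 3 characters.
Working it through for "juniper": intermediate "mxqlshu", final "lshu".

lshu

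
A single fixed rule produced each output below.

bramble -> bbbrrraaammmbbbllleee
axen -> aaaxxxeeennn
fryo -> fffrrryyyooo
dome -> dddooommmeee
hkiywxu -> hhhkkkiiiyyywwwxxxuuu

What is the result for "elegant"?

eeellleeegggaaannnttt

The transformation: repeat every character 3 times.
So "elegant" becomes "eeellleeegggaaannnttt".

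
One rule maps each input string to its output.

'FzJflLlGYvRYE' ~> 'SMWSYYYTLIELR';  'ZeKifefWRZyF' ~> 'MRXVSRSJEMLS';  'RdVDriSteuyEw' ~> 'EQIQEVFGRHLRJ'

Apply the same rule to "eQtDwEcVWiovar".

The transformation: shift every letter 13 places forward in the alphabet (wrapping around) — i.e. ROT13, then convert every letter to uppercase.
"eQtDwEcVWiovar" → "rDgQjRpIJvbine" → "RDGQJRPIJVBINE".
(Check on "FzJflLlGYvRYE": → "SmWsyYyTLiELR" → "SMWSYYYTLIELR" ✓)

RDGQJRPIJVBINE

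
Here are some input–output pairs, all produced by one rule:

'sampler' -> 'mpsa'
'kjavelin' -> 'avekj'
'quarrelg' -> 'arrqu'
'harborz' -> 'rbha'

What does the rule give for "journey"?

urjo

The pattern: delete the last 3 characters, then move the first 2 characters to the end (rotate left by 2).
Starting from "journey": after the first operation, "jour"; after the second, "urjo".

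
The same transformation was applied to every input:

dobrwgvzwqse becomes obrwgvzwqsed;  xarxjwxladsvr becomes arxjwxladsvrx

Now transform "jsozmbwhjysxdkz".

sozmbwhjysxdkzj

The rule is to move the first character to the end.
For "jsozmbwhjysxdkz" the result is "sozmbwhjysxdkzj".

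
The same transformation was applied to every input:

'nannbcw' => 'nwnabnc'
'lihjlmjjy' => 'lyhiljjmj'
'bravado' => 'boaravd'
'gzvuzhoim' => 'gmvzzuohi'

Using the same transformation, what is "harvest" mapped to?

Looking at the pairs, the operation is to move the last character to the front, then swap each adjacent pair of characters (1↔2, 3↔4, ...).
On "harvest": the first step gives "tharves", and the second then gives "htraevs".

htraevs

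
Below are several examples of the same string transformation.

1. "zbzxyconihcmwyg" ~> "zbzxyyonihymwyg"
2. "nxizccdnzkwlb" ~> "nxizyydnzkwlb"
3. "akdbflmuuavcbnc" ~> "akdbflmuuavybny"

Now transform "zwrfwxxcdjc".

The transformation: replace every "c" with "y".
On "zwrfwxxcdjc" that produces "zwrfwxxydjy".

zwrfwxxydjy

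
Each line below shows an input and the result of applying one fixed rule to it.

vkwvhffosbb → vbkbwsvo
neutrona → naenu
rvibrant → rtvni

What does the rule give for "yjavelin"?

Rule — take characters alternately from the front and the back (1st, last, 2nd, 2nd-last, ...), then delete the last 3 characters.
Applying that to "yjavelin" gives "ynjia".

ynjia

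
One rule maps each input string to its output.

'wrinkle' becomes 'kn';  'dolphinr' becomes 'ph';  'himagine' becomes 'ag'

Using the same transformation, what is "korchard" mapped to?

ch

Rule — take characters alternately from the front and the back (1st, last, 2nd, 2nd-last, ...), then keep only the last 2 characters.
Applying that to "korchard" gives "ch".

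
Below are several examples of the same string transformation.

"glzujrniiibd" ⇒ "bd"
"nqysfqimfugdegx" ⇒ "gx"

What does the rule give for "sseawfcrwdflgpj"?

Rule — keep only the last 2 characters.
Applying that to "sseawfcrwdflgpj" gives "pj".

pj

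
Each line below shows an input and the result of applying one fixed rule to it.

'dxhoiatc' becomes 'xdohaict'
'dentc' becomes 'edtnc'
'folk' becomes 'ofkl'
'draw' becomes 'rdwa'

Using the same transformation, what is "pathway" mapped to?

aphtawy

The transformation: swap each adjacent pair of characters (1↔2, 3↔4, ...).
So "pathway" becomes "aphtawy".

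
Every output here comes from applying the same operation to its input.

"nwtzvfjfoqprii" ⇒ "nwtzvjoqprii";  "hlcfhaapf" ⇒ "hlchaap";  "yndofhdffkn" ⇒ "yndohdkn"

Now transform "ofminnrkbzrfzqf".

Each output is the input with this applied: remove every "f".
So "ofminnrkbzrfzqf" becomes "ominnrkbzrzq".

ominnrkbzrzq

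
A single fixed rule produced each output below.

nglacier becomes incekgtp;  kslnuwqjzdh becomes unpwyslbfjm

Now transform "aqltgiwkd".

The pattern: move the first character to the end, then shift every letter 2 places forward in the alphabet (wrapping around).
Working it through for "aqltgiwkd": intermediate "qltgiwkda", final "snvikymfc".

snvikymfc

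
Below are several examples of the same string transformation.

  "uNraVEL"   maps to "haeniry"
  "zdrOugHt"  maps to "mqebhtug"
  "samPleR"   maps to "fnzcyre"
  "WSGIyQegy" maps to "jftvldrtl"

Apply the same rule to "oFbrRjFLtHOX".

bsoeewsygubk

Looking at the pairs, the operation is to shift every letter 13 places forward in the alphabet (wrapping around) — i.e. ROT13, then convert every letter to lowercase.
Working it through for "oFbrRjFLtHOX": intermediate "bSoeEwSYgUBK", final "bsoeewsygubk".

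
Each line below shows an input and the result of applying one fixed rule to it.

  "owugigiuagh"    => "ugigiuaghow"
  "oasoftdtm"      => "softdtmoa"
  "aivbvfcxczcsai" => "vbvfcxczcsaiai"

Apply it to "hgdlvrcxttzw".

The transformation: move the first 2 characters to the end (rotate left by 2).
For "hgdlvrcxttzw" the result is "dlvrcxttzwhg".

dlvrcxttzwhg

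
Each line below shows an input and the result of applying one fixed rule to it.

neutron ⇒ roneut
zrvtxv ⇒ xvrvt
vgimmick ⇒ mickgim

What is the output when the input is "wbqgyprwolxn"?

yprwolxnbqg

The transformation: delete the first character, then move the first 3 characters to the end (rotate left by 3).
For "wbqgyprwolxn", step one produces "bqgyprwolxn"; step two turns that into "yprwolxnbqg".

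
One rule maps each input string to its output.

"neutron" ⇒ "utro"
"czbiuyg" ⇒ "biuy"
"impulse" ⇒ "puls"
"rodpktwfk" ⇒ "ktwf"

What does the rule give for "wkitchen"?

tche

Rule — move the last character to the front, then keep only the last 4 characters.
Starting from "wkitchen": after the first operation, "nwkitche"; after the second, "tche".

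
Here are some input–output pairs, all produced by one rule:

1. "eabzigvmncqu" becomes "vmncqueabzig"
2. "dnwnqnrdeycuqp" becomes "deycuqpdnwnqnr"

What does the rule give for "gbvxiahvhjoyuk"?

The transformation: swap the front and back halves of the string.
On "gbvxiahvhjoyuk" that produces "vhjoyukgbvxiah".

vhjoyukgbvxiah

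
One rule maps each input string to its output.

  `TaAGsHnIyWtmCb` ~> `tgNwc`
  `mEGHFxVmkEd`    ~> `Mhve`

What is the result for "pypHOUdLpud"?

PhDU

In each case the input is transformed by: keep one character in every 3, starting at position 1 (positions 1st, 4th, 7th, ...), then flip the case of every letter.
Starting from "pypHOUdLpud": after the first operation, "pHdu"; after the second, "PhDU".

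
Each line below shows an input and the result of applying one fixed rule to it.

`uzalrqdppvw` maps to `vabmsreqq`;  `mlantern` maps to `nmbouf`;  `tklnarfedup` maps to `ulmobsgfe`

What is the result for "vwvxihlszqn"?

What's happening: delete the last 2 characters, then shift every letter 1 place forward in the alphabet (wrapping around).
Starting from "vwvxihlszqn": after the first operation, "vwvxihlsz"; after the second, "wxwyjimta".

wxwyjimta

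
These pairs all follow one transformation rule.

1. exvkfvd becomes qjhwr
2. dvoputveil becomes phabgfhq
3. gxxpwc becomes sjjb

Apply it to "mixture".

Looking at the pairs, the operation is to shift every letter 12 places forward in the alphabet (wrapping around), then delete the last 2 characters.
"mixture" → "yujfg".
(Check on "exvkfvd": → "qjhwrhp" → "qjhwr" ✓)

yujfg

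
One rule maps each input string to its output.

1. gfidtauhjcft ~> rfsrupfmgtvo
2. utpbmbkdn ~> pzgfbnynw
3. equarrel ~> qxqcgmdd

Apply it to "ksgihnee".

qqwesutz

Rule — shift every letter 12 places forward in the alphabet (wrapping around), then move the last 2 characters to the front (rotate right by 2).
Doing the same to "ksgihnee": "qqwesutz".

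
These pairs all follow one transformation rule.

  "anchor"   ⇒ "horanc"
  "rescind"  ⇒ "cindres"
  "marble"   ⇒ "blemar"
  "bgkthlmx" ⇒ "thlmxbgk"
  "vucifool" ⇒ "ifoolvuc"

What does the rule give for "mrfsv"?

svmrf

Looking at the pairs, the operation is to move the first 3 characters to the end (rotate left by 3).
For "mrfsv" the result is "svmrf".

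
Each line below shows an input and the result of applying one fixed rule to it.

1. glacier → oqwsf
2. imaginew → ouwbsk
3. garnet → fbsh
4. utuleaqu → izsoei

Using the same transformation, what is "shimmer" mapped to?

waasf

The rule is to shift every letter 12 places backward in the alphabet (wrapping around), then delete the first 2 characters.
For "shimmer", step one produces "gvwaasf"; step two turns that into "waasf".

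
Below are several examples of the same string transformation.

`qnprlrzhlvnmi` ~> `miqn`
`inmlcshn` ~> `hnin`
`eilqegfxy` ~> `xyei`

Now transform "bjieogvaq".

Looking at the pairs, the operation is to move the first 2 characters to the end (rotate left by 2), then keep only the last 4 characters.
Applying that to "bjieogvaq" gives "aqbj".

aqbj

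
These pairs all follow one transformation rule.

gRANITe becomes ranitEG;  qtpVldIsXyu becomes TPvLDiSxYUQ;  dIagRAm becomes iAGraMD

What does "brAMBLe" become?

RamblEB

The pattern: move the first character to the end, then flip the case of every letter.
"brAMBLe" → "rAMBLeb" → "RamblEB".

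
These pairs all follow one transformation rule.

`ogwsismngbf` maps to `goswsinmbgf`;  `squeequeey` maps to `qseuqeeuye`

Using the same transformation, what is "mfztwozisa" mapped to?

fmtzowizas

Rule — swap each adjacent pair of characters (1↔2, 3↔4, ...).
On "mfztwozisa" that produces "fmtzowizas".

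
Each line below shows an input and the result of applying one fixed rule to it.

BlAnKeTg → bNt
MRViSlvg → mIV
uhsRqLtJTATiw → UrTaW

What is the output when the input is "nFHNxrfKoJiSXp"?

The pattern: keep one character in every 3, starting at position 1 (positions 1st, 4th, 7th, ...), then flip the case of every letter.
On "nFHNxrfKoJiSXp": the first step gives "nNfJX", and the second then gives "NnFjx".
(Check on "uhsRqLtJTATiw": → "uRtAw" → "UrTaW" ✓)

NnFjx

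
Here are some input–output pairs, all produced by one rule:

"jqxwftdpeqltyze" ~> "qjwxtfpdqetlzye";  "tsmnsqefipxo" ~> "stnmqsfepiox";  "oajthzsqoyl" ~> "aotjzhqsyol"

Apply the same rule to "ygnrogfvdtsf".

gyrngovftdfs

Looking at the pairs, the operation is to swap each adjacent pair of characters (1↔2, 3↔4, ...).
"ygnrogfvdtsf" → "gyrngovftdfs".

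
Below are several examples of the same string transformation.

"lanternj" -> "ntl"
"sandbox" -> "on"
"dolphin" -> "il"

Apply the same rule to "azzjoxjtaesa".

Rule — reverse the string, then keep one character in every 3, starting at position 2 (positions 2nd, 5th, 8th, ...).
For "azzjoxjtaesa", step one produces "aseatjxojzza"; step two turns that into "stoz".

stoz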